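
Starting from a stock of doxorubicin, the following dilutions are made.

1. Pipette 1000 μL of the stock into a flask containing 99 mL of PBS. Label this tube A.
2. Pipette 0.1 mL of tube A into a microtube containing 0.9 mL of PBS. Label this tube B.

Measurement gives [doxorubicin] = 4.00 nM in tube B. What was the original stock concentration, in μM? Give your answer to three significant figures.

Step 1: 1000 μL + 99 mL = 1 × 10^5 μL total → factor 1 × 10^5/1000 = 100
Step 2: 0.1 mL + 0.9 mL = 1 mL total → factor 1/0.1 = 10
Overall dilution factor = 100 × 10 = 1000
Stock = 4.00 nM × 1000 = 4000 nM = 4.00 μM

4.00 μM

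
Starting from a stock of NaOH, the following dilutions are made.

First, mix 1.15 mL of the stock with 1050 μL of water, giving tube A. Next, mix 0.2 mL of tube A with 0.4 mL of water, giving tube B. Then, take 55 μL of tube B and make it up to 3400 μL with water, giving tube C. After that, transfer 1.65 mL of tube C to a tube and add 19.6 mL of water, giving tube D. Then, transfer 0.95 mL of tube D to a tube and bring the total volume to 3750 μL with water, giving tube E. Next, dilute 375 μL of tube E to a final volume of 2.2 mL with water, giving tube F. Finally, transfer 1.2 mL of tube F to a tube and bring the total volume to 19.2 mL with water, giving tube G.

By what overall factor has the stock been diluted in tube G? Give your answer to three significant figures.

1.69 × 10^6

Step 1: 1.15 mL + 1050 μL = 2.2 mL total → factor 2.2/1.15 = 1.913
Step 2: 0.2 mL + 0.4 mL = 0.6 mL total → factor 0.6/0.2 = 3
Step 3: 55 μL brought to 3400 μL → factor 3400/55 = 61.818
Step 4: 1.65 mL + 19.6 mL = 21.25 mL total → factor 21.25/1.65 = 12.879
Step 5: 0.95 mL brought to 3750 μL → factor 3.75/0.95 = 3.9474
Step 6: 375 μL brought to 2.2 mL → factor 2200/375 = 5.8667
Step 7: 1.2 mL brought to 19.2 mL → factor 19.2/1.2 = 16
Overall dilution factor = 1.913 × 3 × 61.818 × 12.879 × 3.9474 × 5.8667 × 16 = 1.693 × 10^6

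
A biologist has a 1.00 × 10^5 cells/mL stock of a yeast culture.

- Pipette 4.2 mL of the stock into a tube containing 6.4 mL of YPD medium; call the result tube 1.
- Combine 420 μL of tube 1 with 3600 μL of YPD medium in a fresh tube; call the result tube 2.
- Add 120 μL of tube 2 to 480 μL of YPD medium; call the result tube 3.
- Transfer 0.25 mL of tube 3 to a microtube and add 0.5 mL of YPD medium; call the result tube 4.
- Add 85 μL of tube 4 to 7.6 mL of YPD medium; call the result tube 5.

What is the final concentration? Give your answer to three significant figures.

Step 1: 4.2 mL + 6.4 mL = 10.6 mL total → factor 10.6/4.2 = 2.5238
Step 2: 420 μL + 3600 μL = 4020 μL total → factor 4020/420 = 9.5714
Step 3: 120 μL + 480 μL = 600 μL total → factor 600/120 = 5
Step 4: 0.25 mL + 0.5 mL = 0.75 mL total → factor 0.75/0.25 = 3
Step 5: 85 μL + 7.6 mL = 7685 μL total → factor 7685/85 = 90.412
Overall dilution factor = 2.5238 × 9.5714 × 5 × 3 × 90.412 = 32760
Final = 1.00 × 10^5 cells/mL / 32760 = 3.05 cells/mL

3.05 cells/mL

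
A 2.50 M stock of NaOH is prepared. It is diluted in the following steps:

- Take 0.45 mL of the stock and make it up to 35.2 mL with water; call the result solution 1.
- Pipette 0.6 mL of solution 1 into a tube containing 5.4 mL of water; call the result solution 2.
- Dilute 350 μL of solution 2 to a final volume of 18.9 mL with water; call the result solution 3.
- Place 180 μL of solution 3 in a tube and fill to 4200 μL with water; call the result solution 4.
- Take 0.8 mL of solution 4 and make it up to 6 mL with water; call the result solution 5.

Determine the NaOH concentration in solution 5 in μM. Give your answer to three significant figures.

0.338 μM

Step 1: 0.45 mL brought to 35.2 mL → factor 35.2/0.45 = 78.222
Step 2: 0.6 mL + 5.4 mL = 6 mL total → factor 6/0.6 = 10
Step 3: 350 μL brought to 18.9 mL → factor 18900/350 = 54
Step 4: 180 μL brought to 4200 μL → factor 4200/180 = 23.333
Step 5: 0.8 mL brought to 6 mL → factor 6/0.8 = 7.5
Overall dilution factor = 78.222 × 10 × 54 × 23.333 × 7.5 = 7.392 × 10^6
Final = 2.50 M / 7.392 × 10^6 = 3.382 × 10^-7 M = 0.338 μM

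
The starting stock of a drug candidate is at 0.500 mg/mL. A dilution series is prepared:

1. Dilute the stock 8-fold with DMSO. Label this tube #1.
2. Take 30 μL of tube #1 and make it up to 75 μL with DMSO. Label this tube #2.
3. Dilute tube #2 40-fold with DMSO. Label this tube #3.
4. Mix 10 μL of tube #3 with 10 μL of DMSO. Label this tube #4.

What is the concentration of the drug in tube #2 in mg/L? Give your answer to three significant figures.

Step 1: 8-fold → factor 8
Step 2: 30 μL brought to 75 μL → factor 75/30 = 2.5
Dilution factor through tube #2 = 8 × 2.5 = 20
[tube #2] = 0.500 mg/mL / 20 = 0.02500 mg/mL = 25.0 mg/L

25.0 mg/L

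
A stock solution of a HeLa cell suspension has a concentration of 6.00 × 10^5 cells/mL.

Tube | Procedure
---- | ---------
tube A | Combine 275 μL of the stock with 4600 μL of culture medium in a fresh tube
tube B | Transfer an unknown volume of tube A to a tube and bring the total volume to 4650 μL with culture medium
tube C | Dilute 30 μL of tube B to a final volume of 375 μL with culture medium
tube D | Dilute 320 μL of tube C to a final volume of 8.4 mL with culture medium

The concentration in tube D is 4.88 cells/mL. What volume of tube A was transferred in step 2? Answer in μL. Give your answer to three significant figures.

220 μL

Step 1: 275 μL + 4600 μL = 4875 μL total → factor 4875/275 = 17.727
Step 2: v brought to 4650 μL → factor = 4650 μL/v
Step 3: 30 μL brought to 375 μL → factor 375/30 = 12.5
Step 4: 320 μL brought to 8.4 mL → factor 8400/320 = 26.25
Product of known-step factors = 5816.8
Overall factor = 6.00 × 10^5 cells/mL / (4.88 cells/mL) = 1.2295 × 10^5
Step-2 factor = 1.2295 × 10^5 / 5816.8 = 21.137
v = 4650 μL / 21.137 = 220 μL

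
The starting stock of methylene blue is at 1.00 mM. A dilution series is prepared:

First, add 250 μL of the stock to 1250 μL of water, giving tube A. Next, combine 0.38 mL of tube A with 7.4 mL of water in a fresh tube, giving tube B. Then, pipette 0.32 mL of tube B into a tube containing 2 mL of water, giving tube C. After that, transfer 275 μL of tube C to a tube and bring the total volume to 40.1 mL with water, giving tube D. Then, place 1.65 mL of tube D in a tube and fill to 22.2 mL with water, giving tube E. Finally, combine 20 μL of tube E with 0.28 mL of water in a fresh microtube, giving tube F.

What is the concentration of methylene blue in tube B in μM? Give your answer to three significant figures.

8.14 μM

Step 1: 250 μL + 1250 μL = 1500 μL total → factor 1500/250 = 6
Step 2: 0.38 mL + 7.4 mL = 7.78 mL total → factor 7.78/0.38 = 20.474
Dilution factor through tube B = 6 × 20.474 = 122.84
[tube B] = 1.00 mM / 122.84 = 0.008141 mM = 8.14 μM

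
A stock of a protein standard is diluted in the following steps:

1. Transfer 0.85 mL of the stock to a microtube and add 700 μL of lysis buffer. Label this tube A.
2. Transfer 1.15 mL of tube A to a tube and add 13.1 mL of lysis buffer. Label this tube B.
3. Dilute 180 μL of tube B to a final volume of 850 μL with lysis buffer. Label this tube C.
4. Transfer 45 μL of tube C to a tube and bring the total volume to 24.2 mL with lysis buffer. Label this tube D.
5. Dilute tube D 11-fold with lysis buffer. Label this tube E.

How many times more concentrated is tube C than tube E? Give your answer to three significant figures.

Step 1: 0.85 mL + 700 μL = 1.55 mL total → factor 1.55/0.85 = 1.8235
Step 2: 1.15 mL + 13.1 mL = 14.25 mL total → factor 14.25/1.15 = 12.391
Step 3: 180 μL brought to 850 μL → factor 850/180 = 4.7222
Step 4: 45 μL brought to 24.2 mL → factor 24200/45 = 537.78
Step 5: 11-fold → factor 11
Dilution factor to tube C = 106.7; to tube E = 6.3121 × 10^5
[tube C]/[tube E] = (factor to tube E)/(factor to tube C) = 6.3121 × 10^5/106.7 = 5.92 × 10^3

5.92 × 10^3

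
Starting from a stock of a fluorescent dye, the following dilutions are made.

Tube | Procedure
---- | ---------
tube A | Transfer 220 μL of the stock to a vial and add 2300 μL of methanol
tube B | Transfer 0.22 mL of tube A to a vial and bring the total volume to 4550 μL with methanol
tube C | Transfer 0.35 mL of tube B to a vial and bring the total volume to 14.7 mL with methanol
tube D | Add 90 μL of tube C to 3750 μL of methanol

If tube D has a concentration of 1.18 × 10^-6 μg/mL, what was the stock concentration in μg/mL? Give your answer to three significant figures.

0.501 μg/mL

Step 1: 220 μL + 2300 μL = 2520 μL total → factor 2520/220 = 11.455
Step 2: 0.22 mL brought to 4550 μL → factor 4.55/0.22 = 20.682
Step 3: 0.35 mL brought to 14.7 mL → factor 14.7/0.35 = 42
Step 4: 90 μL + 3750 μL = 3840 μL total → factor 3840/90 = 42.667
Overall dilution factor = 11.455 × 20.682 × 42 × 42.667 = 4.2453 × 10^5
Stock = 1.18 × 10^-6 μg/mL × 4.2453 × 10^5 = 0.501 μg/mL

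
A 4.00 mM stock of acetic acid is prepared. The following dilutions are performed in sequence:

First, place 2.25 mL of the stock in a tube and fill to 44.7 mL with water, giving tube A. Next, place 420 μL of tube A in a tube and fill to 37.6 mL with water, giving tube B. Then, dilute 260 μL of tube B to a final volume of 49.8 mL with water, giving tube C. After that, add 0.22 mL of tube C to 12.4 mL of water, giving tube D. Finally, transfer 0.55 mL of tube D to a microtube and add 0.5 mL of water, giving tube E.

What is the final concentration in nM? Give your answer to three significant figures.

Step 1: 2.25 mL brought to 44.7 mL → factor 44.7/2.25 = 19.867
Step 2: 420 μL brought to 37.6 mL → factor 37600/420 = 89.524
Step 3: 260 μL brought to 49.8 mL → factor 49800/260 = 191.54
Step 4: 0.22 mL + 12.4 mL = 12.62 mL total → factor 12.62/0.22 = 57.364
Step 5: 0.55 mL + 0.5 mL = 1.05 mL total → factor 1.05/0.55 = 1.9091
Overall dilution factor = 19.867 × 89.524 × 191.54 × 57.364 × 1.9091 = 3.7306 × 10^7
Final = 4.00 mM / 3.7306 × 10^7 = 1.072 × 10^-7 mM = 0.107 nM

0.107 nM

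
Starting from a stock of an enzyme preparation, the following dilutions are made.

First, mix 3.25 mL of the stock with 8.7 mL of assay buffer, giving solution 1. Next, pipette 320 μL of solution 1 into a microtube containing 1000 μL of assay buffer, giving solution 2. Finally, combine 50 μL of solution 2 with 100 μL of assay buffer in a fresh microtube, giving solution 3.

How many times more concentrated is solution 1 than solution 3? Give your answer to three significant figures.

12.4

Step 1: 3.25 mL + 8.7 mL = 11.95 mL total → factor 11.95/3.25 = 3.6769
Step 2: 320 μL + 1000 μL = 1320 μL total → factor 1320/320 = 4.125
Step 3: 50 μL + 100 μL = 150 μL total → factor 150/50 = 3
Dilution factor to solution 1 = 3.6769; to solution 3 = 45.502
[solution 1]/[solution 3] = (factor to solution 3)/(factor to solution 1) = 45.502/3.6769 = 12.4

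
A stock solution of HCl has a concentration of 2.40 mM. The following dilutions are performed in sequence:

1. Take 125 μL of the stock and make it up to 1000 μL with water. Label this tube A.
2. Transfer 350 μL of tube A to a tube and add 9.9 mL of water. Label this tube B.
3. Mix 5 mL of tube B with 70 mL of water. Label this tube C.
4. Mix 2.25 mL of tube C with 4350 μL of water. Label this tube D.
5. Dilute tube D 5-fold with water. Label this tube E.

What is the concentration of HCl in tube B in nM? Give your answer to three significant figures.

Step 1: 125 μL brought to 1000 μL → factor 1000/125 = 8
Step 2: 350 μL + 9.9 mL = 10250 μL total → factor 10250/350 = 29.286
Dilution factor through tube B = 8 × 29.286 = 234.29
[tube B] = 2.40 mM / 234.29 = 0.01024 mM = 1.02 × 10^4 nM

1.02 × 10^4 nM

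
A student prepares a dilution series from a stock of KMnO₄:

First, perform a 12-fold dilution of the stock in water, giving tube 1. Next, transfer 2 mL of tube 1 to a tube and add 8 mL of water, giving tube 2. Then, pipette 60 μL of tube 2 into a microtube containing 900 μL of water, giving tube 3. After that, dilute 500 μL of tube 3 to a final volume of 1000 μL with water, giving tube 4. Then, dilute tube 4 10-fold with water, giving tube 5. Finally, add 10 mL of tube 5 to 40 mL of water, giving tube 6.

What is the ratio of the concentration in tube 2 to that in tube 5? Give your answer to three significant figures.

320

Step 1: 12-fold → factor 12
Step 2: 2 mL + 8 mL = 10 mL total → factor 10/2 = 5
Step 3: 60 μL + 900 μL = 960 μL total → factor 960/60 = 16
Step 4: 500 μL brought to 1000 μL → factor 1000/500 = 2
Step 5: 10-fold → factor 10
Dilution factor to tube 2 = 60; to tube 5 = 19200
[tube 2]/[tube 5] = (factor to tube 5)/(factor to tube 2) = 19200/60 = 320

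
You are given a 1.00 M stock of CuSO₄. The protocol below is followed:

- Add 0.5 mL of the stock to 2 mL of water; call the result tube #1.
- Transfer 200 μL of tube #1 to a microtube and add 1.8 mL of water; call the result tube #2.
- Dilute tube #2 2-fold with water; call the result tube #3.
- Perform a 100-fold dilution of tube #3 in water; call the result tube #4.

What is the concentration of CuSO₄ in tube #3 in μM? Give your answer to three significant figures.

Step 1: 0.5 mL + 2 mL = 2.5 mL total → factor 2.5/0.5 = 5
Step 2: 200 μL + 1.8 mL = 2000 μL total → factor 2000/200 = 10
Step 3: 2-fold → factor 2
Dilution factor through tube #3 = 5 × 10 × 2 = 100
[tube #3] = 1.00 M / 100 = 0.01000 M = 1.00 × 10^4 μM

1.00 × 10^4 μM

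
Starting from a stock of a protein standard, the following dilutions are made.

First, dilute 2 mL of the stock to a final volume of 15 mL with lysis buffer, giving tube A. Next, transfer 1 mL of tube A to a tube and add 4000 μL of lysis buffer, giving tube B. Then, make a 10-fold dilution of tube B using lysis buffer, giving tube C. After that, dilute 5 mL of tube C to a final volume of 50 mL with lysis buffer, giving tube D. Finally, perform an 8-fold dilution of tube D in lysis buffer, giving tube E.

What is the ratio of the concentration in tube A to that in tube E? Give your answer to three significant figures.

4.00 × 10^3

Step 1: 2 mL brought to 15 mL → factor 15/2 = 7.5
Step 2: 1 mL + 4000 μL = 5 mL total → factor 5/1 = 5
Step 3: 10-fold → factor 10
Step 4: 5 mL brought to 50 mL → factor 50/5 = 10
Step 5: 8-fold → factor 8
Dilution factor to tube A = 7.5; to tube E = 30000
[tube A]/[tube E] = (factor to tube E)/(factor to tube A) = 30000/7.5 = 4.00 × 10^3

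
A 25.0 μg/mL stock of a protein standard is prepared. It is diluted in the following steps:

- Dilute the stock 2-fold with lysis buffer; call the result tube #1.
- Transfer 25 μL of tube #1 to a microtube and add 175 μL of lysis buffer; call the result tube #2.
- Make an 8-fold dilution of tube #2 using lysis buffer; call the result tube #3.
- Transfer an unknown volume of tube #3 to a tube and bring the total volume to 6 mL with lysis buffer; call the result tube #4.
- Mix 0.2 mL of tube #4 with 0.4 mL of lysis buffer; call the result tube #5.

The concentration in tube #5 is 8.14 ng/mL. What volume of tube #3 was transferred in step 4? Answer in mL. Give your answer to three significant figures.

Step 1: 2-fold → factor 2
Step 2: 25 μL + 175 μL = 200 μL total → factor 200/25 = 8
Step 3: 8-fold → factor 8
Step 4: v brought to 6 mL → factor = 6 mL/v
Step 5: 0.2 mL + 0.4 mL = 0.6 mL total → factor 0.6/0.2 = 3
Product of known-step factors = 384
Overall factor = 25.0 μg/mL / (8.14 ng/mL) = 3071.3
Step-4 factor = 3071.3 / 384 = 7.9981
v = 6 mL / 7.9981 = 0.750 mL

0.750 mL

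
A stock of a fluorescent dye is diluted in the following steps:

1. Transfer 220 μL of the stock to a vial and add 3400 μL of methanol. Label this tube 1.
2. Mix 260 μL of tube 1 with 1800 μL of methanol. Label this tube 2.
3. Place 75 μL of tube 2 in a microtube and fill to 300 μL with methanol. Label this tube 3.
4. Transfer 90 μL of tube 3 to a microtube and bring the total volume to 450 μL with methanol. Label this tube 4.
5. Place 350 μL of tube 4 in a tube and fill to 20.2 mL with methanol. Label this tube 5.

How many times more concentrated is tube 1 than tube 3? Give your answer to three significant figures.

31.7

Step 1: 220 μL + 3400 μL = 3620 μL total → factor 3620/220 = 16.455
Step 2: 260 μL + 1800 μL = 2060 μL total → factor 2060/260 = 7.9231
Step 3: 75 μL brought to 300 μL → factor 300/75 = 4
Dilution factor to tube 1 = 16.455; to tube 3 = 521.48
[tube 1]/[tube 3] = (factor to tube 3)/(factor to tube 1) = 521.48/16.455 = 31.7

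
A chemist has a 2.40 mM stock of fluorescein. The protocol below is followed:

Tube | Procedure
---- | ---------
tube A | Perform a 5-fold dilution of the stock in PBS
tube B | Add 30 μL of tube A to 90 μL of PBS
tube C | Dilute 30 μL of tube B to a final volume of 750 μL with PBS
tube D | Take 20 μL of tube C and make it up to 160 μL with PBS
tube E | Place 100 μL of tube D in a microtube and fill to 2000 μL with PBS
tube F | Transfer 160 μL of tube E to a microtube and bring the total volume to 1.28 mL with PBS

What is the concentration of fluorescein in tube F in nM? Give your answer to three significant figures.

3.75 nM

Step 1: 5-fold → factor 5
Step 2: 30 μL + 90 μL = 120 μL total → factor 120/30 = 4
Step 3: 30 μL brought to 750 μL → factor 750/30 = 25
Step 4: 20 μL brought to 160 μL → factor 160/20 = 8
Step 5: 100 μL brought to 2000 μL → factor 2000/100 = 20
Step 6: 160 μL brought to 1.28 mL → factor 1280/160 = 8
Overall dilution factor = 5 × 4 × 25 × 8 × 20 × 8 = 6.4 × 10^5
Final = 2.40 mM / 6.4 × 10^5 = 3.750 × 10^-6 mM = 3.75 nM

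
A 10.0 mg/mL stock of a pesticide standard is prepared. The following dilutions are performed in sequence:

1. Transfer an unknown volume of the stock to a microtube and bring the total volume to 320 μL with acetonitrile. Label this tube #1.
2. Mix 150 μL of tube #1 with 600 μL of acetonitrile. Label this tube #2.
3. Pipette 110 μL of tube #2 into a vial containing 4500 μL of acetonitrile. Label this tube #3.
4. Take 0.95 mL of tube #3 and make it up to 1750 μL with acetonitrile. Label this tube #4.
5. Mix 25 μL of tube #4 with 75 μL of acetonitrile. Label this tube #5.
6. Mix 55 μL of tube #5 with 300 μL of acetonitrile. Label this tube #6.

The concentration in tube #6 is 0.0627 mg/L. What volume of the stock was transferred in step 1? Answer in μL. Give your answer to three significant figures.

Step 1: v brought to 320 μL → factor = 320 μL/v
Step 2: 150 μL + 600 μL = 750 μL total → factor 750/150 = 5
Step 3: 110 μL + 4500 μL = 4610 μL total → factor 4610/110 = 41.909
Step 4: 0.95 mL brought to 1750 μL → factor 1.75/0.95 = 1.8421
Step 5: 25 μL + 75 μL = 100 μL total → factor 100/25 = 4
Step 6: 55 μL + 300 μL = 355 μL total → factor 355/55 = 6.4545
Product of known-step factors = 9965.9
Overall factor = 10.0 mg/mL / (0.0627 mg/L) = 1.5949 × 10^5
Step-1 factor = 1.5949 × 10^5 / 9965.9 = 16.003
v = 320 μL / 16.003 = 20.0 μL

20.0 μL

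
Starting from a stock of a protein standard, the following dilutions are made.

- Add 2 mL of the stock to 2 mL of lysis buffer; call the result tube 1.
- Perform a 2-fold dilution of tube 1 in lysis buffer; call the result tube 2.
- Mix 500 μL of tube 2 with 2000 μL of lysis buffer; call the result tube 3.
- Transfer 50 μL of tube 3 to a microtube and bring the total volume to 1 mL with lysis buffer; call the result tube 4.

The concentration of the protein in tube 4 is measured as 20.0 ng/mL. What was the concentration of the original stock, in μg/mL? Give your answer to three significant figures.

Step 1: 2 mL + 2 mL = 4 mL total → factor 4/2 = 2
Step 2: 2-fold → factor 2
Step 3: 500 μL + 2000 μL = 2500 μL total → factor 2500/500 = 5
Step 4: 50 μL brought to 1 mL → factor 1000/50 = 20
Overall dilution factor = 2 × 2 × 5 × 20 = 400
Stock = 20.0 ng/mL × 400 = 8000 ng/mL = 8.00 μg/mL

8.00 μg/mL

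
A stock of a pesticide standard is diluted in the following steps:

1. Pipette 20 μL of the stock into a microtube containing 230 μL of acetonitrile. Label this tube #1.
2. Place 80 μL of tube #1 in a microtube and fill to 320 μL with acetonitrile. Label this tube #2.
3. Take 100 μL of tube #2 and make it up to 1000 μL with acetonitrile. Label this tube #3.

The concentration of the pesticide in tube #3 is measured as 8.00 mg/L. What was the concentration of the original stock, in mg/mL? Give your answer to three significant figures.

Step 1: 20 μL + 230 μL = 250 μL total → factor 250/20 = 12.5
Step 2: 80 μL brought to 320 μL → factor 320/80 = 4
Step 3: 100 μL brought to 1000 μL → factor 1000/100 = 10
Overall dilution factor = 12.5 × 4 × 10 = 500
Stock = 8.00 mg/L × 500 = 4000 mg/L = 4.00 mg/mL

4.00 mg/mL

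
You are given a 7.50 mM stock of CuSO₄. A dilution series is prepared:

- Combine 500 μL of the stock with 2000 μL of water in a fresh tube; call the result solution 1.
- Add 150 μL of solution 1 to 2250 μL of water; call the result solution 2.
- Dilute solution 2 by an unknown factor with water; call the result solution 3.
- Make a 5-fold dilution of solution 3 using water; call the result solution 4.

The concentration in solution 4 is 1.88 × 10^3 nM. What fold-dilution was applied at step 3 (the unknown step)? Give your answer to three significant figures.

Step 1: 500 μL + 2000 μL = 2500 μL total → factor 2500/500 = 5
Step 2: 150 μL + 2250 μL = 2400 μL total → factor 2400/150 = 16
Step 3: unknown factor x
Step 4: 5-fold → factor 5
Product of known-step factors = 400
Overall factor = 7.50 mM / (1.88 × 10^3 nM) = 3989.4
x = 3989.4 / 400 = 9.97

9.97-fold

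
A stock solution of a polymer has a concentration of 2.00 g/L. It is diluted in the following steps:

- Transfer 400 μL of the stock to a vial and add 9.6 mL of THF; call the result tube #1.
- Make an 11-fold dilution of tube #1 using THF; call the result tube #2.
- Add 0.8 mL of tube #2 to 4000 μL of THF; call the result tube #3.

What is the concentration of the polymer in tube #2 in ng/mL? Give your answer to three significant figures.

7.27 × 10^3 ng/mL

Step 1: 400 μL + 9.6 mL = 10000 μL total → factor 10000/400 = 25
Step 2: 11-fold → factor 11
Dilution factor through tube #2 = 25 × 11 = 275
[tube #2] = 2.00 g/L / 275 = 0.007273 g/L = 7.27 × 10^3 ng/mL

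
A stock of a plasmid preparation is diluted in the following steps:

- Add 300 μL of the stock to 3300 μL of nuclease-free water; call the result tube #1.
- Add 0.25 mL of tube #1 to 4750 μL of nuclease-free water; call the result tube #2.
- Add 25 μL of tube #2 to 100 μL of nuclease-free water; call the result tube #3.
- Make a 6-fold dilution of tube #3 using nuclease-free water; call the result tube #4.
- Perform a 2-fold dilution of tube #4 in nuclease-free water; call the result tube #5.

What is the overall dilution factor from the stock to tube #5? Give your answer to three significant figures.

Step 1: 300 μL + 3300 μL = 3600 μL total → factor 3600/300 = 12
Step 2: 0.25 mL + 4750 μL = 5 mL total → factor 5/0.25 = 20
Step 3: 25 μL + 100 μL = 125 μL total → factor 125/25 = 5
Step 4: 6-fold → factor 6
Step 5: 2-fold → factor 2
Overall dilution factor = 12 × 20 × 5 × 6 × 2 = 14400

1.44 × 10^4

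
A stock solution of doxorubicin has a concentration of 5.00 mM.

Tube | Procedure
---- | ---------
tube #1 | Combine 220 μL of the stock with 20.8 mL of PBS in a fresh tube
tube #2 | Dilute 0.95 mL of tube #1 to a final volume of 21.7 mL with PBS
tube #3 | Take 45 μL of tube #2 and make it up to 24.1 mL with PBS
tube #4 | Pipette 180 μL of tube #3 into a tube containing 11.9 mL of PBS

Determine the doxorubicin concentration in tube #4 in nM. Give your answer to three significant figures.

0.0637 nM

Step 1: 220 μL + 20.8 mL = 21020 μL total → factor 21020/220 = 95.545
Step 2: 0.95 mL brought to 21.7 mL → factor 21.7/0.95 = 22.842
Step 3: 45 μL brought to 24.1 mL → factor 24100/45 = 535.56
Step 4: 180 μL + 11.9 mL = 12080 μL total → factor 12080/180 = 67.111
Overall dilution factor = 95.545 × 22.842 × 535.56 × 67.111 = 7.8441 × 10^7
Final = 5.00 mM / 7.8441 × 10^7 = 6.374 × 10^-8 mM = 0.0637 nM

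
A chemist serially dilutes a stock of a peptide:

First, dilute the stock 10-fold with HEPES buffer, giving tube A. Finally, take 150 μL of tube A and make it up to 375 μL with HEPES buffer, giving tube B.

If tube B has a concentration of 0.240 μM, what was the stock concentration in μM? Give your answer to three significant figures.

Step 1: 10-fold → factor 10
Step 2: 150 μL brought to 375 μL → factor 375/150 = 2.5
Overall dilution factor = 10 × 2.5 = 25
Stock = 0.240 μM × 25 = 6.00 μM

6.00 μM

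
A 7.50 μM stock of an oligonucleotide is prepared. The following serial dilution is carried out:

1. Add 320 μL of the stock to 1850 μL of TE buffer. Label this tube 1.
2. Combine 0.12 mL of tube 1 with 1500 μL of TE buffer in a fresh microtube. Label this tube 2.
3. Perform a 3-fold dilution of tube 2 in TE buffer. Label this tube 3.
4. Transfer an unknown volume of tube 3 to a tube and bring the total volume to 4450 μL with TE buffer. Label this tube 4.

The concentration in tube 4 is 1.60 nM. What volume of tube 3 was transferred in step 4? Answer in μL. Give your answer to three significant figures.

261 μL

Step 1: 320 μL + 1850 μL = 2170 μL total → factor 2170/320 = 6.7812
Step 2: 0.12 mL + 1500 μL = 1.62 mL total → factor 1.62/0.12 = 13.5
Step 3: 3-fold → factor 3
Step 4: v brought to 4450 μL → factor = 4450 μL/v
Product of known-step factors = 274.64
Overall factor = 7.50 μM / (1.60 nM) = 4687.5
Step-4 factor = 4687.5 / 274.64 = 17.068
v = 4450 μL / 17.068 = 261 μL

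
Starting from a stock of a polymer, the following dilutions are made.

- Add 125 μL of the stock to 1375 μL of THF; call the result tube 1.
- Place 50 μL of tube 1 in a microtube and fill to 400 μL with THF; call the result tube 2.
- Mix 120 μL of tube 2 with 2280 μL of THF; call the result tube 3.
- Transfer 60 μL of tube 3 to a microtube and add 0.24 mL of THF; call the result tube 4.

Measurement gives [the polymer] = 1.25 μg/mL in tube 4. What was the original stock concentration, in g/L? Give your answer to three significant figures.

12.0 g/L

Step 1: 125 μL + 1375 μL = 1500 μL total → factor 1500/125 = 12
Step 2: 50 μL brought to 400 μL → factor 400/50 = 8
Step 3: 120 μL + 2280 μL = 2400 μL total → factor 2400/120 = 20
Step 4: 60 μL + 0.24 mL = 300 μL total → factor 300/60 = 5
Overall dilution factor = 12 × 8 × 20 × 5 = 9600
Stock = 1.25 μg/mL × 9600 = 1.200 × 10^4 μg/mL = 12.0 g/L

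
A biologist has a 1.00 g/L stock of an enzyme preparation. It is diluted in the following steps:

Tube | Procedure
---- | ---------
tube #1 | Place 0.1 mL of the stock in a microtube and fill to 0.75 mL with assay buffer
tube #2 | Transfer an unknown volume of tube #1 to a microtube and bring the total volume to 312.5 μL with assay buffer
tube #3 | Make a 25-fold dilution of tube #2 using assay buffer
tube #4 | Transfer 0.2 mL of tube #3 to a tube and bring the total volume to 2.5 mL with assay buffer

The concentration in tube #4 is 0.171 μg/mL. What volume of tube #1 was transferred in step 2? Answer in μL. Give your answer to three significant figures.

Step 1: 0.1 mL brought to 0.75 mL → factor 0.75/0.1 = 7.5
Step 2: v brought to 312.5 μL → factor = 312.5 μL/v
Step 3: 25-fold → factor 25
Step 4: 0.2 mL brought to 2.5 mL → factor 2.5/0.2 = 12.5
Product of known-step factors = 2343.8
Overall factor = 1.00 g/L / (0.171 μg/mL) = 5848
Step-2 factor = 5848 / 2343.8 = 2.4951
v = 312.5 μL / 2.4951 = 125 μL

125 μL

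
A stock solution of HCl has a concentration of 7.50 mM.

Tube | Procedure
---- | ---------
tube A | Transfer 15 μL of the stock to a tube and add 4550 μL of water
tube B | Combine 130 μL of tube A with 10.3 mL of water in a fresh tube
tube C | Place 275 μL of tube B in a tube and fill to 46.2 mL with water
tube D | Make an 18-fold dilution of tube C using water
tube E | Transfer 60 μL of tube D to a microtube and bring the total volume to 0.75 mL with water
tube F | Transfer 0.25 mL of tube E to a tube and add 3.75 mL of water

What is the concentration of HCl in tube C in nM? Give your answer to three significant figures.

Step 1: 15 μL + 4550 μL = 4565 μL total → factor 4565/15 = 304.33
Step 2: 130 μL + 10.3 mL = 10430 μL total → factor 10430/130 = 80.231
Step 3: 275 μL brought to 46.2 mL → factor 46200/275 = 168
Dilution factor through tube C = 304.33 × 80.231 × 168 = 4.102 × 10^6
[tube C] = 7.50 mM / 4.102 × 10^6 = 1.828 × 10^-6 mM = 1.83 nM

1.83 nM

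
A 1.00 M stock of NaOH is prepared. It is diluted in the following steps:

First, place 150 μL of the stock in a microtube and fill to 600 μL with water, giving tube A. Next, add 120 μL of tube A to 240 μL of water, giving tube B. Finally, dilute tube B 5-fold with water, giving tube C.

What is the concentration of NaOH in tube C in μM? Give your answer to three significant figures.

1.67 × 10^4 μM

Step 1: 150 μL brought to 600 μL → factor 600/150 = 4
Step 2: 120 μL + 240 μL = 360 μL total → factor 360/120 = 3
Step 3: 5-fold → factor 5
Overall dilution factor = 4 × 3 × 5 = 60
Final = 1.00 M / 60 = 0.01667 M = 1.67 × 10^4 μM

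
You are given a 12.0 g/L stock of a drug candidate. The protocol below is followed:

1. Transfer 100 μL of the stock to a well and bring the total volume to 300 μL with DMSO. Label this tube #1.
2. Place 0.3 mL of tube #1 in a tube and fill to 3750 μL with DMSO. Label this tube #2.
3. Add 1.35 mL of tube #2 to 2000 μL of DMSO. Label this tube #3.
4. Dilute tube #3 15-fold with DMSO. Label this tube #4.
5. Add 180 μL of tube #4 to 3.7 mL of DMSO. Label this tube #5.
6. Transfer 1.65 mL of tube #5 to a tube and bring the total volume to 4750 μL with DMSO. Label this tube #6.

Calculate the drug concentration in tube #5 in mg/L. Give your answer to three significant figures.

Step 1: 100 μL brought to 300 μL → factor 300/100 = 3
Step 2: 0.3 mL brought to 3750 μL → factor 3.75/0.3 = 12.5
Step 3: 1.35 mL + 2000 μL = 3.35 mL total → factor 3.35/1.35 = 2.4815
Step 4: 15-fold → factor 15
Step 5: 180 μL + 3.7 mL = 3880 μL total → factor 3880/180 = 21.556
Dilution factor through tube #5 = 3 × 12.5 × 2.4815 × 15 × 21.556 = 30088
[tube #5] = 12.0 g/L / 30088 = 0.0003988 g/L = 0.399 mg/L

0.399 mg/L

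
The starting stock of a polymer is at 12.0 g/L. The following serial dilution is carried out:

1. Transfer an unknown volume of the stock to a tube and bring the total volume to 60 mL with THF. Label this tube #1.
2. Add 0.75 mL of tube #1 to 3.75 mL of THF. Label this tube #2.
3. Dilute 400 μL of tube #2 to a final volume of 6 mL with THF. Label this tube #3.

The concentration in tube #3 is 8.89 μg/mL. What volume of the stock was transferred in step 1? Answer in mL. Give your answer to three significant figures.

Step 1: v brought to 60 mL → factor = 60 mL/v
Step 2: 0.75 mL + 3.75 mL = 4.5 mL total → factor 4.5/0.75 = 6
Step 3: 400 μL brought to 6 mL → factor 6000/400 = 15
Product of known-step factors = 90
Overall factor = 12.0 g/L / (8.89 μg/mL) = 1349.8
Step-1 factor = 1349.8 / 90 = 14.998
v = 60 mL / 14.998 = 4.00 mL

4.00 mL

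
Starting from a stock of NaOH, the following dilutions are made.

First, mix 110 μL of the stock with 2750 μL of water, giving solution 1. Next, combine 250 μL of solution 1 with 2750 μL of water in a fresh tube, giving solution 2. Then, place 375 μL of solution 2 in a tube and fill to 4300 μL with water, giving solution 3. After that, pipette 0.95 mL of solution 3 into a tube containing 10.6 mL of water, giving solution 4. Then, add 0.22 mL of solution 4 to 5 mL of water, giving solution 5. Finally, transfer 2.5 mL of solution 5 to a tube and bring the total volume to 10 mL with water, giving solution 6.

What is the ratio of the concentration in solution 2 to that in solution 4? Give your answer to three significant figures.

Step 1: 110 μL + 2750 μL = 2860 μL total → factor 2860/110 = 26
Step 2: 250 μL + 2750 μL = 3000 μL total → factor 3000/250 = 12
Step 3: 375 μL brought to 4300 μL → factor 4300/375 = 11.467
Step 4: 0.95 mL + 10.6 mL = 11.55 mL total → factor 11.55/0.95 = 12.158
Dilution factor to solution 2 = 312; to solution 4 = 43496
[solution 2]/[solution 4] = (factor to solution 4)/(factor to solution 2) = 43496/312 = 139

139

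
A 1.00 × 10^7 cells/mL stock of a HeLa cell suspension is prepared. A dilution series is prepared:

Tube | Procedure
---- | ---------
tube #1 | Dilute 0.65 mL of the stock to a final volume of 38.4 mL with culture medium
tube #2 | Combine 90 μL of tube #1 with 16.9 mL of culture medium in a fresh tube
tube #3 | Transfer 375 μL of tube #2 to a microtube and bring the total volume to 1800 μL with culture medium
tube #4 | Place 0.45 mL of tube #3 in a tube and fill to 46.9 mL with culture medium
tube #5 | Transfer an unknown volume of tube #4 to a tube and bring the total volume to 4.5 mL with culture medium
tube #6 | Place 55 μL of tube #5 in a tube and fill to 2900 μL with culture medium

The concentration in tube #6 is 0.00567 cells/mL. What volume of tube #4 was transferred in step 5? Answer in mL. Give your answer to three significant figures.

Step 1: 0.65 mL brought to 38.4 mL → factor 38.4/0.65 = 59.077
Step 2: 90 μL + 16.9 mL = 16990 μL total → factor 16990/90 = 188.78
Step 3: 375 μL brought to 1800 μL → factor 1800/375 = 4.8
Step 4: 0.45 mL brought to 46.9 mL → factor 46.9/0.45 = 104.22
Step 5: v brought to 4.5 mL → factor = 4.5 mL/v
Step 6: 55 μL brought to 2900 μL → factor 2900/55 = 52.727
Product of known-step factors = 2.9417 × 10^8
Overall factor = 1.00 × 10^7 cells/mL / (0.00567 cells/mL) = 1.7637 × 10^9
Step-5 factor = 1.7637 × 10^9 / 2.9417 × 10^8 = 5.9953
v = 4.5 mL / 5.9953 = 0.751 mL

0.751 mL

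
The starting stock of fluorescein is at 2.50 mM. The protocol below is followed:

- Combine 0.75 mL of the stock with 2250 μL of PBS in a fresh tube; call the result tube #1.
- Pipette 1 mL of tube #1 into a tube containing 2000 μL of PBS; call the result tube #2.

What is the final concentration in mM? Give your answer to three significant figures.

Step 1: 0.75 mL + 2250 μL = 3 mL total → factor 3/0.75 = 4
Step 2: 1 mL + 2000 μL = 3 mL total → factor 3/1 = 3
Overall dilution factor = 4 × 3 = 12
Final = 2.50 mM / 12 = 0.208 mM

0.208 mM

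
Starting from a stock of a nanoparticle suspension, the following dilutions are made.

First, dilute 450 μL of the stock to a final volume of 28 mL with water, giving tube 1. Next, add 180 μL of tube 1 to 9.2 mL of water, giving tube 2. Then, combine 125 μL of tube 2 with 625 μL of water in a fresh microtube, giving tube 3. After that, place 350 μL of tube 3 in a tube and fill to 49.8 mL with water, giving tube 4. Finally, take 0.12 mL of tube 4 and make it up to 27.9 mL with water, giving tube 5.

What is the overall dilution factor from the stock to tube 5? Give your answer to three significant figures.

6.44 × 10^8

Step 1: 450 μL brought to 28 mL → factor 28000/450 = 62.222
Step 2: 180 μL + 9.2 mL = 9380 μL total → factor 9380/180 = 52.111
Step 3: 125 μL + 625 μL = 750 μL total → factor 750/125 = 6
Step 4: 350 μL brought to 49.8 mL → factor 49800/350 = 142.29
Step 5: 0.12 mL brought to 27.9 mL → factor 27.9/0.12 = 232.5
Overall dilution factor = 62.222 × 52.111 × 6 × 142.29 × 232.5 = 6.4359 × 10^8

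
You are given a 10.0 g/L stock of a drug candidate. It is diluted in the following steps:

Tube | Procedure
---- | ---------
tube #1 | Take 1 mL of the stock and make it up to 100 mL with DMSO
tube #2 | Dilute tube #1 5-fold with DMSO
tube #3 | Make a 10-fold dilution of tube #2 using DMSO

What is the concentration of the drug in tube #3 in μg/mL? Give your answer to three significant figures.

2.00 μg/mL

Step 1: 1 mL brought to 100 mL → factor 100/1 = 100
Step 2: 5-fold → factor 5
Step 3: 10-fold → factor 10
Overall dilution factor = 100 × 5 × 10 = 5000
Final = 10.0 g/L / 5000 = 0.002000 g/L = 2.00 μg/mL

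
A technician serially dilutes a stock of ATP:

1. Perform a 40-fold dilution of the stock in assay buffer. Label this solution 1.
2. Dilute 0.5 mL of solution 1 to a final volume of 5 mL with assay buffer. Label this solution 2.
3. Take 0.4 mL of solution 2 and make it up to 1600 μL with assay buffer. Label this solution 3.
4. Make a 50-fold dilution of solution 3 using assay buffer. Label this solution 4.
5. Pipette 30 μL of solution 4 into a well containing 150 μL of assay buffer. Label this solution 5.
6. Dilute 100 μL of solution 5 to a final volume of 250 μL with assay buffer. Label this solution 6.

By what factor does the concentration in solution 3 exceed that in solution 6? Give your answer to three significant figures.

750

Step 1: 40-fold → factor 40
Step 2: 0.5 mL brought to 5 mL → factor 5/0.5 = 10
Step 3: 0.4 mL brought to 1600 μL → factor 1.6/0.4 = 4
Step 4: 50-fold → factor 50
Step 5: 30 μL + 150 μL = 180 μL total → factor 180/30 = 6
Step 6: 100 μL brought to 250 μL → factor 250/100 = 2.5
Dilution factor to solution 3 = 1600; to solution 6 = 1.2 × 10^6
[solution 3]/[solution 6] = (factor to solution 6)/(factor to solution 3) = 1.2 × 10^6/1600 = 750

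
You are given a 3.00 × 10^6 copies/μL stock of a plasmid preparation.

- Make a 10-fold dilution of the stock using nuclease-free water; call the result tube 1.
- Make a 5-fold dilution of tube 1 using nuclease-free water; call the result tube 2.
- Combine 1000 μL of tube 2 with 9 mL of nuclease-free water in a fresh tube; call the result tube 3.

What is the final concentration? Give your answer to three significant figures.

6.00 × 10^3 copies/μL

Step 1: 10-fold → factor 10
Step 2: 5-fold → factor 5
Step 3: 1000 μL + 9 mL = 10000 μL total → factor 10000/1000 = 10
Overall dilution factor = 10 × 5 × 10 = 500
Final = 3.00 × 10^6 copies/μL / 500 = 6.00 × 10^3 copies/μL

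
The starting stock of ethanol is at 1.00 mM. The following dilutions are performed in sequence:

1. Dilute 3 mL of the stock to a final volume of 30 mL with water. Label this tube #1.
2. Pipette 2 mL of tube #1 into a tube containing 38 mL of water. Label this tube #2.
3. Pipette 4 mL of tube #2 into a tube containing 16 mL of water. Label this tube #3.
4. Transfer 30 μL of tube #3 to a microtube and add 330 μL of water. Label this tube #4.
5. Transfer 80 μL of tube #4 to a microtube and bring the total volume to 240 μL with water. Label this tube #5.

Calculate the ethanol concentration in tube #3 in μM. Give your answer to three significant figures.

Step 1: 3 mL brought to 30 mL → factor 30/3 = 10
Step 2: 2 mL + 38 mL = 40 mL total → factor 40/2 = 20
Step 3: 4 mL + 16 mL = 20 mL total → factor 20/4 = 5
Dilution factor through tube #3 = 10 × 20 × 5 = 1000
[tube #3] = 1.00 mM / 1000 = 0.001000 mM = 1.00 μM

1.00 μM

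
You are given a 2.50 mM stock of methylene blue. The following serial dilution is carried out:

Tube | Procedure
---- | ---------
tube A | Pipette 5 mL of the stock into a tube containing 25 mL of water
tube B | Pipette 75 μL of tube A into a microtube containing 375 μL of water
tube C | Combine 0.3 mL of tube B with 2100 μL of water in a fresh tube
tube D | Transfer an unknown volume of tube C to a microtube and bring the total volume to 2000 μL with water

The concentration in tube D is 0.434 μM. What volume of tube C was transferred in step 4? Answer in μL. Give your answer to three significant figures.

Step 1: 5 mL + 25 mL = 30 mL total → factor 30/5 = 6
Step 2: 75 μL + 375 μL = 450 μL total → factor 450/75 = 6
Step 3: 0.3 mL + 2100 μL = 2.4 mL total → factor 2.4/0.3 = 8
Step 4: v brought to 2000 μL → factor = 2000 μL/v
Product of known-step factors = 288
Overall factor = 2.50 mM / (0.434 μM) = 5760.4
Step-4 factor = 5760.4 / 288 = 20.001
v = 2000 μL / 20.001 = 100 μL

100 μL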